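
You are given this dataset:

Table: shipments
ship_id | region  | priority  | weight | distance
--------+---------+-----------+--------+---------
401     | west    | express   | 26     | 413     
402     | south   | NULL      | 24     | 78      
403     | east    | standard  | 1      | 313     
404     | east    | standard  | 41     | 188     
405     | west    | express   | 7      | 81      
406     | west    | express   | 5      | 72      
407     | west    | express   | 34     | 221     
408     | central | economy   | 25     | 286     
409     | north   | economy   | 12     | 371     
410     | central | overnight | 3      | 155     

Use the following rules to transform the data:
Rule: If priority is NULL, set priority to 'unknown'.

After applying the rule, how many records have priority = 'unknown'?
1

Step 1: Count records where priority IS NULL
Step 2: Found 1 records with NULL priority
Step 3: These records will have priority set to 'unknown'
Step 4: Records already having priority = 'unknown': 0
Step 5: Answer: 1 + 0 = 1 records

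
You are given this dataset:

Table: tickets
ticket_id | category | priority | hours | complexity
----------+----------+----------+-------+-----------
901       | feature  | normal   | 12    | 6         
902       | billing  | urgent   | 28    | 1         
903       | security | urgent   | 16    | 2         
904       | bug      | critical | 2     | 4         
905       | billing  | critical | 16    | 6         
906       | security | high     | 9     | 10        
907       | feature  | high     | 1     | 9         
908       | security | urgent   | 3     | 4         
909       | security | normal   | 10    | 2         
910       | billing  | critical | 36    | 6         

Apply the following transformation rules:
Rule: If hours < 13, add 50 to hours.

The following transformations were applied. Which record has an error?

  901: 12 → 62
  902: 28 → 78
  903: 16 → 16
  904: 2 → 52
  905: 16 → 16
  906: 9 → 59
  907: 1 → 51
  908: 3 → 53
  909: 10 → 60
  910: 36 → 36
Record 902 has an error. The correct transformed value should be 28, not 78.

Step 1: Check each record against the rule
Step 2: Record 902 has hours = 28
Step 3: Since 28 >= 13, the bonus should not have been applied
Step 4: Correct value = 28, but claimed value = 78
Conclusion: Record 902 has the error.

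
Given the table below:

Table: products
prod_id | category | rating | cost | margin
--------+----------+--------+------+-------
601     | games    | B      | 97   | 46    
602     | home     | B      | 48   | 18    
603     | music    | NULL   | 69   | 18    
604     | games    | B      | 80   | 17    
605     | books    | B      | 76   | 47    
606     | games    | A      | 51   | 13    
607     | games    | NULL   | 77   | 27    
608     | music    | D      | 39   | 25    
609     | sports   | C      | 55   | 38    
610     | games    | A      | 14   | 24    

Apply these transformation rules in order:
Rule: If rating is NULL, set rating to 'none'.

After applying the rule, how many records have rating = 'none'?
2

Step 1: Count records where rating IS NULL
Step 2: Found 2 records with NULL rating
Step 3: These records will have rating set to 'none'
Step 4: Records already having rating = 'none': 0
Step 5: Answer: 2 + 0 = 2 records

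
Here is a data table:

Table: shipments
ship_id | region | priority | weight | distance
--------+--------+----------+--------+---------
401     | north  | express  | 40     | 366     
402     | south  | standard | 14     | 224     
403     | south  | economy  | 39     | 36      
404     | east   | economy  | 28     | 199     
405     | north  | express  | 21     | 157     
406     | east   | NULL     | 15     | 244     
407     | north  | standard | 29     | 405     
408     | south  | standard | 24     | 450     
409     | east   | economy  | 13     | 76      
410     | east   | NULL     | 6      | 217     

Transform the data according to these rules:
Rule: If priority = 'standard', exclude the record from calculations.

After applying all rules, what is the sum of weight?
162

Step 1: Identify records where priority = 'standard'
Step 2: The excluded records sum to 67
Step 3: Original total weight = 229
Step 4: Remaining total = 229 - 67 = 162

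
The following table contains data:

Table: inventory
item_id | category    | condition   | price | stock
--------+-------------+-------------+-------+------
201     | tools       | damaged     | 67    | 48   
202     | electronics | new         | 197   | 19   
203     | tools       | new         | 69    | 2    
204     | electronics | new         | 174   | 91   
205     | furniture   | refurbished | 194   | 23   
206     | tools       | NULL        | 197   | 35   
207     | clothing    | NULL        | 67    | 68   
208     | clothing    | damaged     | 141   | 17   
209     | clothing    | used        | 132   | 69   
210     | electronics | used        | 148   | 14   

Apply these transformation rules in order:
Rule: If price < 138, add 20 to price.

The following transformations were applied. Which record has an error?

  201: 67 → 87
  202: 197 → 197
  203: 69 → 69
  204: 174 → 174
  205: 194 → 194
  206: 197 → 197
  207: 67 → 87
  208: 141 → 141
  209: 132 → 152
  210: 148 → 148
Record 203 has an error. The correct transformed value should be 89, not 69.

Step 1: Check each record against the rule
Step 2: Record 203 has price = 69
Step 3: Since 69 < 138, the bonus should have been applied
Step 4: Correct value = 89, but claimed value = 69
Conclusion: Record 203 has the error.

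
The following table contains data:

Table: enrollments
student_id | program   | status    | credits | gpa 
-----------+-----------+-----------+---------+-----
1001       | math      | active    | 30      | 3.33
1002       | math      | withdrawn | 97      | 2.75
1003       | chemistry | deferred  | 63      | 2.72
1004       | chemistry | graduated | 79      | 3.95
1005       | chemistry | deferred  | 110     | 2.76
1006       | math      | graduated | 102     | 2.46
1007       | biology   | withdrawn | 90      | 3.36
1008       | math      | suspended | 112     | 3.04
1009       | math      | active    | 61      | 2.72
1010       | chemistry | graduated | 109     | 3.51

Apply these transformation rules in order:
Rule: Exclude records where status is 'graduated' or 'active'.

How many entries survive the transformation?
5

Step 1: Count records to exclude
  - 3 (graduated) + 2 (active) = 5 records
Step 2: Total records: 10
Step 3: Remaining = 10 - 5 = 5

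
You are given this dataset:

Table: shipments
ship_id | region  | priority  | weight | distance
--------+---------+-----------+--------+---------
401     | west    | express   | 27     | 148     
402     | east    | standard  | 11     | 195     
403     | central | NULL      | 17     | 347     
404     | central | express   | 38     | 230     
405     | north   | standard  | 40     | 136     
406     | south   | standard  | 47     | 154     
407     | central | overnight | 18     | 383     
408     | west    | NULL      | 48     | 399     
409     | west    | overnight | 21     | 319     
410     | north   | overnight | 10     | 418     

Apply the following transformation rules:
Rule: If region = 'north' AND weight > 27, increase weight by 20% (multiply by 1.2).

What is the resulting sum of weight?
285.0

Step 1: Find records where region = 'north' AND weight > 27
Step 2: 1 records match, summing to 40
Step 3: After multiplier: 40 × 1.2 = 48.0
Step 4: Unaffected records sum: 237
Step 5: Final sum = 48.0 + 237 = 285.0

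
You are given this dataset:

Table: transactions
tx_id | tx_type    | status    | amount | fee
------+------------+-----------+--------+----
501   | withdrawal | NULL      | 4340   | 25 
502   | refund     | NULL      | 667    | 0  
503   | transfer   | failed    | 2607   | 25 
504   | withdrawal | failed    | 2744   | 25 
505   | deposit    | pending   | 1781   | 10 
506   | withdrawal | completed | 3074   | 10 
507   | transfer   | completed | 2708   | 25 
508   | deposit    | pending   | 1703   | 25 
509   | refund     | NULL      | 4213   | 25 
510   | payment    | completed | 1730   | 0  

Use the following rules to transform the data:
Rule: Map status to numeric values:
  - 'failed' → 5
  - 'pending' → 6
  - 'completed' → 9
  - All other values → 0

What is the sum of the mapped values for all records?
49

Step 1: Apply mapping to each record
Step 2: Count by status:
  'failed': 2 records × 5 = 10
  'pending': 2 records × 6 = 12
  'completed': 3 records × 9 = 27
Step 3: Sum all mapped values = 49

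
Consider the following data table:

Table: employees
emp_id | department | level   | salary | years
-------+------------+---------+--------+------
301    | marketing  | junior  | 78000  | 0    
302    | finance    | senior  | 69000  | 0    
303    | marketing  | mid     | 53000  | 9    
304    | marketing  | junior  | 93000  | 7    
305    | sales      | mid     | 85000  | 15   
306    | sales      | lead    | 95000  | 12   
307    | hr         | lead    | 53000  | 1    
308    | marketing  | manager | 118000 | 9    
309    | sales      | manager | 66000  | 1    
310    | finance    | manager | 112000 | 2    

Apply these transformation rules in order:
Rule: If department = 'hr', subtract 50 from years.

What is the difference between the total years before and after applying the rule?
50

Step 1: Original sum of years = 56
Step 2: 1 records have department = 'hr'
Step 3: Each affected record changes by -50
Step 4: Total change = 1 × -50 = -50
Step 5: New sum = 56 + -50 = 6
Step 6: Difference = |6 - 56| = 50
        (Sum decreased by 50)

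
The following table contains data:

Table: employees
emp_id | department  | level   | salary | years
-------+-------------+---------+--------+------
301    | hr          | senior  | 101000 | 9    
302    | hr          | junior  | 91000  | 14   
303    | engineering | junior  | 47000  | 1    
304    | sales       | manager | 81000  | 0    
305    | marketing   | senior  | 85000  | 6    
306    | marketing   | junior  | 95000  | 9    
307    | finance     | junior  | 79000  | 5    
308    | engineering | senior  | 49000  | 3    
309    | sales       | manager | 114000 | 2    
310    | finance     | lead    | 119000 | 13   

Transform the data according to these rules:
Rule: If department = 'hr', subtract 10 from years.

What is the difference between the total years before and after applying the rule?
20

Step 1: Original sum of years = 62
Step 2: 2 records have department = 'hr'
Step 3: Each affected record changes by -10
Step 4: Total change = 2 × -10 = -20
Step 5: New sum = 62 + -20 = 42
Step 6: Difference = |42 - 62| = 20
        (Sum decreased by 20)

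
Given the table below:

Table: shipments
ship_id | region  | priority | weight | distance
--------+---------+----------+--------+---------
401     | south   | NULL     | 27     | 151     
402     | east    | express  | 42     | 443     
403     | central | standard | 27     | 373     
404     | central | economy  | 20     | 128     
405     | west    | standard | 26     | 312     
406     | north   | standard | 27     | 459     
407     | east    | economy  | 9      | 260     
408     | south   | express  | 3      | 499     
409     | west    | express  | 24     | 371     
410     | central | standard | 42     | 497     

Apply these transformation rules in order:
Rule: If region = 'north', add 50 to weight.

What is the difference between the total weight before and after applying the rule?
50

Step 1: Original sum of weight = 247
Step 2: 1 records have region = 'north'
Step 3: Each affected record changes by 50
Step 4: Total change = 1 × 50 = 50
Step 5: New sum = 247 + 50 = 297
Step 6: Difference = |297 - 247| = 50
        (Sum increased by 50)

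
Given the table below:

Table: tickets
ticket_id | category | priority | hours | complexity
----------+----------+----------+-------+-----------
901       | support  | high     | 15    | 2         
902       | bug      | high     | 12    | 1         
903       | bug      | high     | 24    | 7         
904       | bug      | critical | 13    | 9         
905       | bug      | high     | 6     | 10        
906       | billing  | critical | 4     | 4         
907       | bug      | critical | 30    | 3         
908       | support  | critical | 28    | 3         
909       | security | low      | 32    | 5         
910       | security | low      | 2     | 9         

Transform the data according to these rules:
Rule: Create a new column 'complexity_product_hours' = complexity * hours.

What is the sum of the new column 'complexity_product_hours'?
755

Step 1: For each record, compute complexity * hours
Example calculations:
  2 * 15 = 30
  1 * 12 = 12
  7 * 24 = 168
  ...
Step 2: Sum all derived values
Step 3: Total = 755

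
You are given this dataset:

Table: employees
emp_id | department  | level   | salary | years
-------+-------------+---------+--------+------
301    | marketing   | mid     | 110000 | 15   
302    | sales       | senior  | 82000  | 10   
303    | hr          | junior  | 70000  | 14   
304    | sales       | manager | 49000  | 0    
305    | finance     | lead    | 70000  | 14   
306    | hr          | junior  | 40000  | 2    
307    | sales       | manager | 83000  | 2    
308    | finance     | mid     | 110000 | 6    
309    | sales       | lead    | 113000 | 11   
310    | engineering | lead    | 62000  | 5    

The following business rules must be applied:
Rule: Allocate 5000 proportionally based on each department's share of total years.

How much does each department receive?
engineering: 316.46, finance: 1265.82, hr: 1012.66, marketing: 949.37, sales: 1455.7

Step 1: Calculate total years = 79
Step 2: Calculate each department's proportion:
  engineering: 5/79 = 6.33% → 316.46
  finance: 20/79 = 25.32% → 1265.82
  hr: 16/79 = 20.25% → 1012.66
  marketing: 15/79 = 18.99% → 949.37
  sales: 23/79 = 29.11% → 1455.7
Step 3: Verify: sum of allocations ≈ 5000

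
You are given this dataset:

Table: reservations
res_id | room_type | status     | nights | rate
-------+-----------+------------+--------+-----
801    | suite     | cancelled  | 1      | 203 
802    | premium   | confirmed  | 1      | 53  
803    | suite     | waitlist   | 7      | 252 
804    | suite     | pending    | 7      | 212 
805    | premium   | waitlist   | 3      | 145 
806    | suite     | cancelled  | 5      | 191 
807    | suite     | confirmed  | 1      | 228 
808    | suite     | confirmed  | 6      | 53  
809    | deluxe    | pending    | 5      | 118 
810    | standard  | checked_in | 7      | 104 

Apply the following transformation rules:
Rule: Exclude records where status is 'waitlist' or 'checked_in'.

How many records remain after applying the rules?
7

Step 1: Count records to exclude
  - 2 (waitlist) + 1 (checked_in) = 3 records
Step 2: Total records: 10
Step 3: Remaining = 10 - 3 = 7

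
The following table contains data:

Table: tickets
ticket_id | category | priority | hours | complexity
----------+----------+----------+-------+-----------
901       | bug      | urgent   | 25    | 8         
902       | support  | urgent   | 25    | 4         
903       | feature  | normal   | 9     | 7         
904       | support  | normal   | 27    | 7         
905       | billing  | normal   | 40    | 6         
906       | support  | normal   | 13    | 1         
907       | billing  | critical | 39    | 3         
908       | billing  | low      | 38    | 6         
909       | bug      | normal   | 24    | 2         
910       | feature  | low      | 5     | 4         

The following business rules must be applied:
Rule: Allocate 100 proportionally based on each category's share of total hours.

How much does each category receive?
billing: 47.76, bug: 20.0, feature: 5.71, support: 26.53

Step 1: Calculate total hours = 245
Step 2: Calculate each category's proportion:
  billing: 117/245 = 47.76% → 47.76
  bug: 49/245 = 20.00% → 20.0
  feature: 14/245 = 5.71% → 5.71
  support: 65/245 = 26.53% → 26.53
Step 3: Verify: sum of allocations ≈ 100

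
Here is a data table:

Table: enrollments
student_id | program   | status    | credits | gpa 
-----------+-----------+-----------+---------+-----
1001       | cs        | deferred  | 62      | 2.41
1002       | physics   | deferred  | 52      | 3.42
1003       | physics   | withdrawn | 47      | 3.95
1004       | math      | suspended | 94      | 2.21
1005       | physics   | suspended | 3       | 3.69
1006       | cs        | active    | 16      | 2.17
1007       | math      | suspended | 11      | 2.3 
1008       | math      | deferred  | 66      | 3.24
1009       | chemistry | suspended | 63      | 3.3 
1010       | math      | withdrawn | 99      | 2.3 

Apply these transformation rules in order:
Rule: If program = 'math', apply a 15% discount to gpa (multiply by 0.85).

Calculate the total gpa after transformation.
27.48

Step 1: Records with program = 'math' have total gpa = 10.05
Step 2: Apply multiplier: 10.05 × 0.85 = 8.54
Step 3: Other records total: 18.94
Step 4: Final sum = 8.54 + 18.94 = 27.48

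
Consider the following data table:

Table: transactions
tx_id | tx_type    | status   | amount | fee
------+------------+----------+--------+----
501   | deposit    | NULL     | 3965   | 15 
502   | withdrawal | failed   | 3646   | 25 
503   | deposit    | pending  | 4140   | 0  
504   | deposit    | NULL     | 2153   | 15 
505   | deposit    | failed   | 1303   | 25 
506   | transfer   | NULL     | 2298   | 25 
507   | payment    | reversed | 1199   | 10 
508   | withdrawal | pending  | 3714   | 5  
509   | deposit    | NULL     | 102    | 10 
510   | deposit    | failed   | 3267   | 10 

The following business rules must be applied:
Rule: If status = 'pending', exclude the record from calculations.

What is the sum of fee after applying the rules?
135

Step 1: Identify records where status = 'pending'
Step 2: The excluded records sum to 5
Step 3: Original total fee = 140
Step 4: Remaining total = 140 - 5 = 135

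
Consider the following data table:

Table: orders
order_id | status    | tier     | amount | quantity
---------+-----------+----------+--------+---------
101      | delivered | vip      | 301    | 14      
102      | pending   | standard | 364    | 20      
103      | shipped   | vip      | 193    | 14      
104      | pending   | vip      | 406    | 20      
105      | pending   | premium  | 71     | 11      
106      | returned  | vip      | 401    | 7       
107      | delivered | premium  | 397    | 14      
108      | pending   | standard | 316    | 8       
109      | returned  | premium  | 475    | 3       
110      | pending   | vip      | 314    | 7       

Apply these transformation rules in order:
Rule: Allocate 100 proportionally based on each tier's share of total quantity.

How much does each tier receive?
premium: 23.73, standard: 23.73, vip: 52.54

Step 1: Calculate total quantity = 118
Step 2: Calculate each tier's proportion:
  premium: 28/118 = 23.73% → 23.73
  standard: 28/118 = 23.73% → 23.73
  vip: 62/118 = 52.54% → 52.54
Step 3: Verify: sum of allocations ≈ 100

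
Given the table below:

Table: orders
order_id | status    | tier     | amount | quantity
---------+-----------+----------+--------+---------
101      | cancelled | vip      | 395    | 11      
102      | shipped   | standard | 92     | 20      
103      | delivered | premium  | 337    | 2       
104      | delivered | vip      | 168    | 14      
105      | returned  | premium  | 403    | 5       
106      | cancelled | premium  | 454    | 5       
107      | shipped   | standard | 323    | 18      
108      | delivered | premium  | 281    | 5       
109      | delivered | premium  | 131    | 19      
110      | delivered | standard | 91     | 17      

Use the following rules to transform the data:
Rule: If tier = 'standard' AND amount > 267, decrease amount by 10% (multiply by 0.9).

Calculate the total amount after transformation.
2642.7

Step 1: Find records where tier = 'standard' AND amount > 267
Step 2: 1 records match, summing to 323
Step 3: After multiplier: 323 × 0.9 = 290.7
Step 4: Unaffected records sum: 2352
Step 5: Final sum = 290.7 + 2352 = 2642.7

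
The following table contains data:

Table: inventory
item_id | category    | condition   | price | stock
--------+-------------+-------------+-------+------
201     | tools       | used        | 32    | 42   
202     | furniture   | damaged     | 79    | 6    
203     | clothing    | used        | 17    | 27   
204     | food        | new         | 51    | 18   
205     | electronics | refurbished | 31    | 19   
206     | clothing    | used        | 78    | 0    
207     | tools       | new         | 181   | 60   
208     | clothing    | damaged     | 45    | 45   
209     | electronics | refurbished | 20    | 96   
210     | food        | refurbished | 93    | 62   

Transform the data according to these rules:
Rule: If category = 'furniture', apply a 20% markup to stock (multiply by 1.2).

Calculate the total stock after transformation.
376.2

Step 1: Records with category = 'furniture' have total stock = 6
Step 2: Apply multiplier: 6 × 1.2 = 7.2
Step 3: Other records total: 369
Step 4: Final sum = 7.2 + 369 = 376.2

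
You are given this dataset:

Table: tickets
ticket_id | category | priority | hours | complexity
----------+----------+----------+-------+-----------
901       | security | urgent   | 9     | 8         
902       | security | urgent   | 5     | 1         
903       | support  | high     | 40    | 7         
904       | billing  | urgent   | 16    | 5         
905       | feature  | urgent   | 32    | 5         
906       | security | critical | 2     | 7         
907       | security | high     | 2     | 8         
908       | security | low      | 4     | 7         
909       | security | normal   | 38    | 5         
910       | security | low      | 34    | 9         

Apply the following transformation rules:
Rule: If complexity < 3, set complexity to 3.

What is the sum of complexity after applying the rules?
64

Step 1: 1 records have complexity < 3
Step 2: These records originally summed to 1
Step 3: After setting to minimum: 1 × 3 = 3
Step 4: Unaffected records sum: 61
Step 5: Final sum = 3 + 61 = 64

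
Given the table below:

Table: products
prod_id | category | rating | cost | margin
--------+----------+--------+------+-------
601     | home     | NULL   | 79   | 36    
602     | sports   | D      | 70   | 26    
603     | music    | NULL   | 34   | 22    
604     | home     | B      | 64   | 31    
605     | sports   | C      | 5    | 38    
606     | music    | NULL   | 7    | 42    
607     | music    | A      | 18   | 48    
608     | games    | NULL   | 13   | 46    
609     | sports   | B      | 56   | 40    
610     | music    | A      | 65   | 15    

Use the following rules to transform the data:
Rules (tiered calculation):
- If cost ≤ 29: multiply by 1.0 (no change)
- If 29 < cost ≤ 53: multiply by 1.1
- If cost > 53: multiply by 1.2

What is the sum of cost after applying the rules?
481.2

Step 1: Tier 1 (cost ≤ 29): 4 records, sum = 43 × 1.0 = 43.0
Step 2: Tier 2 (29 < cost ≤ 53): 1 records, sum = 34 × 1.1 = 37.4
Step 3: Tier 3 (cost > 53): 5 records, sum = 334 × 1.2 = 400.8
Step 4: Final sum = 43.0 + 37.4 + 400.8 = 481.2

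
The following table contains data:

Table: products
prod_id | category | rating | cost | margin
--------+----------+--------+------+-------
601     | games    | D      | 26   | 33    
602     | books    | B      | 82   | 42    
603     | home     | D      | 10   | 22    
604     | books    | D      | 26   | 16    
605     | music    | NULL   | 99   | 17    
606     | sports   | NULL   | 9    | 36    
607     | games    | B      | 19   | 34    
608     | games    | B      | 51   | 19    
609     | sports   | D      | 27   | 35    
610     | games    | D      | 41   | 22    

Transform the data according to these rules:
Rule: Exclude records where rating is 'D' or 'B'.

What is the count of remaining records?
2

Step 1: Count records to exclude
  - 5 (D) + 3 (B) = 8 records
Step 2: Total records: 10
Step 3: Remaining = 10 - 8 = 2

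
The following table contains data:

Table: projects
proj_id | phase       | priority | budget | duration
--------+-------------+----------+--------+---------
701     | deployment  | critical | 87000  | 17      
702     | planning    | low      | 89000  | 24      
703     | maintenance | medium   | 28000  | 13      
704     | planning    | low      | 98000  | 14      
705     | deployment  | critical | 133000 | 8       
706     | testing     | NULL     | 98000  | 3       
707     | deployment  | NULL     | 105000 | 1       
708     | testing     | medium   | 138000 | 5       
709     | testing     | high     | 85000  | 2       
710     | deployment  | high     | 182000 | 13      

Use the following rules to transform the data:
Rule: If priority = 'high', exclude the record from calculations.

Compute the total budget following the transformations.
776000

Step 1: Identify records where priority = 'high'
Step 2: The excluded records sum to 267000
Step 3: Original total budget = 1043000
Step 4: Remaining total = 1043000 - 267000 = 776000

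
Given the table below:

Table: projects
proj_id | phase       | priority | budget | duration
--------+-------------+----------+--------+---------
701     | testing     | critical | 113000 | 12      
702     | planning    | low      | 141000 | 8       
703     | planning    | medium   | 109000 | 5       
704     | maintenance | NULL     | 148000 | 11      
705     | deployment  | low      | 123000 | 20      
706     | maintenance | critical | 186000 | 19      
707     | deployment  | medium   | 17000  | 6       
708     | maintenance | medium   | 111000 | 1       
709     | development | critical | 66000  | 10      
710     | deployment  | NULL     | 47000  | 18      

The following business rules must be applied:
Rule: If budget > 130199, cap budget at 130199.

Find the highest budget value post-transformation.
130199

Step 1: Original maximum budget = 186000
Step 2: Apply cap at 130199
Step 3: 3 records had budget > 130199 and were capped
Step 4: Maximum after transformation = 130199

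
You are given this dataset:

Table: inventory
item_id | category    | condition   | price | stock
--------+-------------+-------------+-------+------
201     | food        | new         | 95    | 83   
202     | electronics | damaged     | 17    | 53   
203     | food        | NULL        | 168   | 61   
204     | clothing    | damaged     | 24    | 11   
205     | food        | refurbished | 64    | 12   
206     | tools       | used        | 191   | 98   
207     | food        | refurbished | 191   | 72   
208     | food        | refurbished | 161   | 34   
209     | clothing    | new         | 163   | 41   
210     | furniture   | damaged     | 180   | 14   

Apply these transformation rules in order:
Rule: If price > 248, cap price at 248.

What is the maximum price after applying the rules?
191

Step 1: Original maximum price = 191
Step 2: Check cap of 248 against maximum
Step 3: No records exceed the cap (max 191 <= cap 248), so no capping applies
Step 4: Maximum after transformation = 191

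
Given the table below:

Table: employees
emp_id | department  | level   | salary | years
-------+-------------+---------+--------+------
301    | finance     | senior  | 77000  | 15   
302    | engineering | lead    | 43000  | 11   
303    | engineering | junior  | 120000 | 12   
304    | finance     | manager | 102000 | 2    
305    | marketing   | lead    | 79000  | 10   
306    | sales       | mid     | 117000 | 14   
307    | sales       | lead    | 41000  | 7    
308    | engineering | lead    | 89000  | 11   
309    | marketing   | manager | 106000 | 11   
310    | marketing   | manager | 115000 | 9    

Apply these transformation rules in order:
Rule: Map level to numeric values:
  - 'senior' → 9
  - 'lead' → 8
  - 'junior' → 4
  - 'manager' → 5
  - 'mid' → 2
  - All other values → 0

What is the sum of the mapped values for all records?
62

Step 1: Apply mapping to each record
Step 2: Count by status:
  'senior': 1 records × 9 = 9
  'lead': 4 records × 8 = 32
  'junior': 1 records × 4 = 4
  'manager': 3 records × 5 = 15
  'mid': 1 records × 2 = 2
Step 3: Sum all mapped values = 62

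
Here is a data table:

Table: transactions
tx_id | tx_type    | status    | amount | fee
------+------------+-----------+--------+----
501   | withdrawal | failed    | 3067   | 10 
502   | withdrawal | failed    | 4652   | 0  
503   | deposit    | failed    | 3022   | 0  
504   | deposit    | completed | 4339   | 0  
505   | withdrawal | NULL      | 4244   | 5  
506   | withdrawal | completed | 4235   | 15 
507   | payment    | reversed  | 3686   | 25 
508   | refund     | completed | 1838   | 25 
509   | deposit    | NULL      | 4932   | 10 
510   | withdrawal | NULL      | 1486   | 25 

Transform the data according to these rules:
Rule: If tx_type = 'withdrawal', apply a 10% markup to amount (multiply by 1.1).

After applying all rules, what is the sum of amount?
37269.4

Step 1: Records with tx_type = 'withdrawal' have total amount = 17684
Step 2: Apply multiplier: 17684 × 1.1 = 19452.4
Step 3: Other records total: 17817
Step 4: Final sum = 19452.4 + 17817 = 37269.4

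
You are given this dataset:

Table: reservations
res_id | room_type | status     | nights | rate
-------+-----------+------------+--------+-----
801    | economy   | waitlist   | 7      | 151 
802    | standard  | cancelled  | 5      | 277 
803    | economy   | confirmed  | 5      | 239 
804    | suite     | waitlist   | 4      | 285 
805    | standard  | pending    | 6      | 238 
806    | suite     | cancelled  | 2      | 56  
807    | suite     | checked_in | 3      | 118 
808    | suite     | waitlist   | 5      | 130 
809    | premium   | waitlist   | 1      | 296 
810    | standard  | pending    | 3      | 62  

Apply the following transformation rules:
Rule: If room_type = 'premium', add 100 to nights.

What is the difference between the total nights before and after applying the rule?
100

Step 1: Original sum of nights = 41
Step 2: 1 records have room_type = 'premium'
Step 3: Each affected record changes by 100
Step 4: Total change = 1 × 100 = 100
Step 5: New sum = 41 + 100 = 141
Step 6: Difference = |141 - 41| = 100
        (Sum increased by 100)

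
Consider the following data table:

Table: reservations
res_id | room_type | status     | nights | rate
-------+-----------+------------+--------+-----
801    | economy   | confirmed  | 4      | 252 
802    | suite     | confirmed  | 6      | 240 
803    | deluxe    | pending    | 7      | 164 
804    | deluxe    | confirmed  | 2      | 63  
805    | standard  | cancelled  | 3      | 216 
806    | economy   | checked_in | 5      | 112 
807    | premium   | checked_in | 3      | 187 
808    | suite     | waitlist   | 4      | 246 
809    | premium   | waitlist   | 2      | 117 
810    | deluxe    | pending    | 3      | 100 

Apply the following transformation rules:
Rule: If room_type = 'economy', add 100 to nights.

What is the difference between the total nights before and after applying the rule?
200

Step 1: Original sum of nights = 39
Step 2: 2 records have room_type = 'economy'
Step 3: Each affected record changes by 100
Step 4: Total change = 2 × 100 = 200
Step 5: New sum = 39 + 200 = 239
Step 6: Difference = |239 - 39| = 200
        (Sum increased by 200)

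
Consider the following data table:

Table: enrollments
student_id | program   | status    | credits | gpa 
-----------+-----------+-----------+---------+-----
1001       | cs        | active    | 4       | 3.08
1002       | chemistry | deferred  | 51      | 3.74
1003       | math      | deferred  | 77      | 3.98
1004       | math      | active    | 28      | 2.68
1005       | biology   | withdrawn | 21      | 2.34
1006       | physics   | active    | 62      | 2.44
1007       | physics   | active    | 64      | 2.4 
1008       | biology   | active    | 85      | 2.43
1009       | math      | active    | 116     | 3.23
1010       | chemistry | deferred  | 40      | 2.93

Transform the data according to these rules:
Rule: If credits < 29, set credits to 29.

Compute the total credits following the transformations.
582

Step 1: 3 records have credits < 29
Step 2: These records originally summed to 53
Step 3: After setting to minimum: 3 × 29 = 87
Step 4: Unaffected records sum: 495
Step 5: Final sum = 87 + 495 = 582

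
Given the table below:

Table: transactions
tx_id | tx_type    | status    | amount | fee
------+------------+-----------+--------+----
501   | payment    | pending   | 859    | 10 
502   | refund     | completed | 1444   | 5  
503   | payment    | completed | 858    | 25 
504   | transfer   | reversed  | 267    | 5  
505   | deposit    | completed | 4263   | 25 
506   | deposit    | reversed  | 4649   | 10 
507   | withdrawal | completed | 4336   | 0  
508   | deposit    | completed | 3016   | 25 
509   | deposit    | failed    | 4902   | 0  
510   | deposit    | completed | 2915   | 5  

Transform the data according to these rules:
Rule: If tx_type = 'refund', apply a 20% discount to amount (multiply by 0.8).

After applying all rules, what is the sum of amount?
27220.2

Step 1: Records with tx_type = 'refund' have total amount = 1444
Step 2: Apply multiplier: 1444 × 0.8 = 1155.2
Step 3: Other records total: 26065
Step 4: Final sum = 1155.2 + 26065 = 27220.2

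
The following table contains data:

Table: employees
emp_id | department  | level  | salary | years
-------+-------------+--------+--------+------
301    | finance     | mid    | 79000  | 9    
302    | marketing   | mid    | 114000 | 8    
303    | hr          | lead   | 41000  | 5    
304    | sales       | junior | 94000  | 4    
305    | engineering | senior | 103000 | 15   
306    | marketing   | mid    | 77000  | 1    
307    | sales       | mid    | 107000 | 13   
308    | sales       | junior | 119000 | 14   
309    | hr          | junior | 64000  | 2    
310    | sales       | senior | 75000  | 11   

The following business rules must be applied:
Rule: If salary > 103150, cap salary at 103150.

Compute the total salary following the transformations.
842450

Step 1: 3 records have salary > 103150
Step 2: These records originally summed to 340000
Step 3: After capping: 3 × 103150 = 309450
Step 4: Unaffected records sum: 533000
Step 5: Final sum = 309450 + 533000 = 842450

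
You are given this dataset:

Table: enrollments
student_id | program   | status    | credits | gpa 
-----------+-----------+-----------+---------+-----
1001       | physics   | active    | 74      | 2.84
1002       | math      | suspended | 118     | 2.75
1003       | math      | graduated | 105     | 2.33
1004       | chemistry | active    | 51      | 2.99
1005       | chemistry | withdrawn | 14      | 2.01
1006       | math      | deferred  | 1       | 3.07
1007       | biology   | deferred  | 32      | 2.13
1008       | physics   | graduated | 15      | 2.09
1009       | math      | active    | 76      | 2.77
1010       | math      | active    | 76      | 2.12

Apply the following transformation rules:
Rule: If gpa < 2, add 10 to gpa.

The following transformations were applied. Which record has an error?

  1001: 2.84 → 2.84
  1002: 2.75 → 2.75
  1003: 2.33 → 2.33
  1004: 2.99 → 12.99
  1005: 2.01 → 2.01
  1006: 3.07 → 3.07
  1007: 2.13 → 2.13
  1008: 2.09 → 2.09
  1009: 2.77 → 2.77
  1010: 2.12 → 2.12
Record 1004 has an error. The correct transformed value should be 2.99, not 12.99.

Step 1: Check each record against the rule
Step 2: Record 1004 has gpa = 2.99
Step 3: Since 2.99 >= 2, the bonus should not have been applied
Step 4: Correct value = 2.99, but claimed value = 12.99
Conclusion: Record 1004 has the error.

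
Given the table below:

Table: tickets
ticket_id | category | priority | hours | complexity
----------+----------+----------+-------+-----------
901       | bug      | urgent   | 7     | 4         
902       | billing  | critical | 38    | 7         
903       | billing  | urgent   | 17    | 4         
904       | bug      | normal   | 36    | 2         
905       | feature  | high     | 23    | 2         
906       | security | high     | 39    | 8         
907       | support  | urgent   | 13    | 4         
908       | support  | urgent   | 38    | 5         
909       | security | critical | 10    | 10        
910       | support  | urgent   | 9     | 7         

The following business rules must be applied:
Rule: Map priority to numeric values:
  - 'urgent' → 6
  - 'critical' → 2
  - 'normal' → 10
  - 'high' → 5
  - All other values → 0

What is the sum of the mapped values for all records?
54

Step 1: Apply mapping to each record
Step 2: Count by status:
  'urgent': 5 records × 6 = 30
  'critical': 2 records × 2 = 4
  'normal': 1 records × 10 = 10
  'high': 2 records × 5 = 10
Step 3: Sum all mapped values = 54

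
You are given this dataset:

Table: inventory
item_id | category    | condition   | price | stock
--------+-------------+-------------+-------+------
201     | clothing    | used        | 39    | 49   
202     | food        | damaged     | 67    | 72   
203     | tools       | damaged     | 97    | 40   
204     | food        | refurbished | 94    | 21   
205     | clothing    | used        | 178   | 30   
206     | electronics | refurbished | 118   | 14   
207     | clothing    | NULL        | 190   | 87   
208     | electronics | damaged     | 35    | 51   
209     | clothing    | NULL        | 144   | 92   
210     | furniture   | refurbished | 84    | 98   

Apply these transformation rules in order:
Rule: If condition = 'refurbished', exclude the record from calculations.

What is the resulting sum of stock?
421

Step 1: Identify records where condition = 'refurbished'
Step 2: The excluded records sum to 133
Step 3: Original total stock = 554
Step 4: Remaining total = 554 - 133 = 421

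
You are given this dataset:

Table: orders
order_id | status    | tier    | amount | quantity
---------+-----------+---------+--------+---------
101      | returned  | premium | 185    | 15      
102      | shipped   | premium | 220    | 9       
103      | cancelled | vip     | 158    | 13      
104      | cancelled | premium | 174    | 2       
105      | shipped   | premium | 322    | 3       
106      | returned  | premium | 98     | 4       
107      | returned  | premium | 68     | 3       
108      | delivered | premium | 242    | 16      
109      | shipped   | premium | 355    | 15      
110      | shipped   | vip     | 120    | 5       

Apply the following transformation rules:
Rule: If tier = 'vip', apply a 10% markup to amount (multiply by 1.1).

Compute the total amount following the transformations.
1969.8

Step 1: Records with tier = 'vip' have total amount = 278
Step 2: Apply multiplier: 278 × 1.1 = 305.8
Step 3: Other records total: 1664
Step 4: Final sum = 305.8 + 1664 = 1969.8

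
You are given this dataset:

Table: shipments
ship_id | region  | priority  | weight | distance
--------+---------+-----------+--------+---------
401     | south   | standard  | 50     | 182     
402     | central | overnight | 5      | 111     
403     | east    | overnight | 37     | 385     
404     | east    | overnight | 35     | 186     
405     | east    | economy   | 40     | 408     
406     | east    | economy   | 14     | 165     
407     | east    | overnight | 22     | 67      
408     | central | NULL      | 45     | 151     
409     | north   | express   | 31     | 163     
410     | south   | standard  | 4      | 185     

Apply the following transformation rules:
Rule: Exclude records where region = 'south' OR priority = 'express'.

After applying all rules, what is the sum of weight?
198

Step 1: Find records where region = 'south' OR priority = 'express'
Step 2: 3 records match, summing to 85
Step 3: Original sum: 283
Step 4: Remaining sum = 283 - 85 = 198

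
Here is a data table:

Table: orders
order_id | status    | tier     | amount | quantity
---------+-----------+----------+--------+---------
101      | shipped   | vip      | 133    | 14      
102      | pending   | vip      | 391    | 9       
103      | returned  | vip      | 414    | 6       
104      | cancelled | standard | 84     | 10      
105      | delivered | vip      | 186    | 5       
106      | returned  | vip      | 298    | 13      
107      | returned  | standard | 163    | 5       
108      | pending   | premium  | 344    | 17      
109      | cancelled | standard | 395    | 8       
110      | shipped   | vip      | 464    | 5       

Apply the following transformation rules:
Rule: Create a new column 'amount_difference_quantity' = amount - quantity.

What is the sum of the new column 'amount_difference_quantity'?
2780

Step 1: For each record, compute amount - quantity
Example calculations:
  133 - 14 = 119
  391 - 9 = 382
  414 - 6 = 408
  ...
Step 2: Sum all derived values
Step 3: Total = 2780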